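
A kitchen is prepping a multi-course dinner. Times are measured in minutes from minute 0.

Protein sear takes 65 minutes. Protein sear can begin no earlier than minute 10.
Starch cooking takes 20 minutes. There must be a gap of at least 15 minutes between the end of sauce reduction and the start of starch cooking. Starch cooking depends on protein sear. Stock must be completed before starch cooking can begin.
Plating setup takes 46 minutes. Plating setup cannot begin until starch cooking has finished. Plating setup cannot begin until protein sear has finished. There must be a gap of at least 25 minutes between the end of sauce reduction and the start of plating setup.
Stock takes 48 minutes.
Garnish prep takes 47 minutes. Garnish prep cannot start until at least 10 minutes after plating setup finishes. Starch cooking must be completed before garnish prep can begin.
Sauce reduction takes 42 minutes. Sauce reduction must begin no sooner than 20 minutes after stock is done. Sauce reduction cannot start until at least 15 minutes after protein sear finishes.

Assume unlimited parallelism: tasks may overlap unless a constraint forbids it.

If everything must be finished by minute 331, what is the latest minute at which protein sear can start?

71

To finish by minute 331, garnish prep (duration 47) must start no later than minute 284.
Plating setup has to be done before garnish prep (must start by minute 284, minus 10-minute gap → minute 274). That means finishing by minute 274, i.e. starting by 274 − 46 = minute 228.
Starch cooking has several dependents: plating setup (must start by minute 228); garnish prep (must start by minute 284). The earliest of those limits is minute 228, so starch cooking must start by 228 − 20 = minute 208.
For sauce reduction: starch cooking (must start by minute 208, minus 15-minute gap → minute 193); plating setup (must start by minute 228, minus 25-minute gap → minute 203). The most restrictive is minute 193; with a 42-minute duration, sauce reduction must start by minute 151.
Protein sear must finish in time for sauce reduction (must start by minute 151, minus 15-minute gap → minute 136); starch cooking (must start by minute 208); plating setup (must start by minute 228). The tightest is minute 136, so protein sear must start by 136 − 65 = minute 71.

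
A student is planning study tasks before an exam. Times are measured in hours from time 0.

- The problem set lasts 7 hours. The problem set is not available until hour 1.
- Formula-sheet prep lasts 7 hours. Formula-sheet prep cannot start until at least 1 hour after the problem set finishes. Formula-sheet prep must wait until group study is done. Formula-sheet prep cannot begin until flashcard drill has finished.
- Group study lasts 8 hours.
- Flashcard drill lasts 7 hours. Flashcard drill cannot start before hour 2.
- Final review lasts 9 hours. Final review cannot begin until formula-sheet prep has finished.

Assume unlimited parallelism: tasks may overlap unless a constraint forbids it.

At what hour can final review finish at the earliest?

Group study can start immediately at hour 0; it finishes at hour 8.
Flashcard drill cannot begin until its own release at hour 2. It runs from hour 2 to 2 + 7 = hour 9.
The problem set waits on its own release at hour 1, so it starts at hour 1 and finishes at 1 + 7 = hour 8.
Formula-sheet prep cannot start until the problem set (finishes hour 8, plus 1-hour gap → hour 9); group study (finishes hour 8); flashcard drill (finishes hour 9). The controlling bound is hour 9, so formula-sheet prep finishes at 9 + 7 = hour 16.
Final review waits on formula-sheet prep (finishes hour 16), so it starts at hour 16 and finishes at 16 + 9 = hour 25.

25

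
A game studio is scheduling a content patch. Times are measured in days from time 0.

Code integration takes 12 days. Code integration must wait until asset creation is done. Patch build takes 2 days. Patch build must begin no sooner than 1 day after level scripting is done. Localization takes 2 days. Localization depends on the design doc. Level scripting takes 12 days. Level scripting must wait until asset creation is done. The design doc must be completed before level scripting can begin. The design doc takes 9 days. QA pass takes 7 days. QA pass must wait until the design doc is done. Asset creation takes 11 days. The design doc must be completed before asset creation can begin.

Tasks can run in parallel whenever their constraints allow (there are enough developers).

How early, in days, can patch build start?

The design doc has no prerequisites, so it starts at day 0 and finishes at day 9.
Asset creation waits on the design doc (finishes day 9), so it starts at day 9 and finishes at 9 + 11 = day 20.
For level scripting: asset creation (finishes day 20); the design doc (finishes day 9). Taking the maximum gives a start of day 20, and it finishes at 20 + 12 = day 32.
Patch build waits on level scripting (finishes day 32, plus 1-day gap → day 33), so the earliest it can start is day 33.

33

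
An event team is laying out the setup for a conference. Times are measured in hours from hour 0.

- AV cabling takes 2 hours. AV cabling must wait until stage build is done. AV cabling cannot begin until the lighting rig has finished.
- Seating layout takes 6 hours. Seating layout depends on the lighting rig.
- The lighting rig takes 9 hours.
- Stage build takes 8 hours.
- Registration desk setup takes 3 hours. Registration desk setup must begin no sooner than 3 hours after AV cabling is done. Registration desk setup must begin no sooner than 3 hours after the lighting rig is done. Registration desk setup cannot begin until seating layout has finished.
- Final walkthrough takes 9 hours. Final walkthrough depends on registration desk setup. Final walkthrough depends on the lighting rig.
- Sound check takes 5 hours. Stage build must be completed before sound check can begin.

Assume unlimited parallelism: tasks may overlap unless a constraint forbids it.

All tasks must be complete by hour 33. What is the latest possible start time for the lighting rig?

Final walkthrough has no dependents, so it just needs to finish by hour 33. Starting by 33 − 9 = hour 24 achieves that.
Registration desk setup has to be done before final walkthrough (must start by hour 24). That means finishing by hour 24, i.e. starting by 24 − 3 = hour 21.
Since registration desk setup (must start by hour 21, minus 3-hour gap → hour 18) depends on it, AV cabling must finish by hour 18. Backing off its 2-hour duration gives a latest start of hour 16.
Since registration desk setup (must start by hour 21) depends on it, seating layout must finish by hour 21. Backing off its 6-hour duration gives a latest start of hour 15.
The lighting rig feeds AV cabling (must start by hour 16); seating layout (must start by hour 15); registration desk setup (must start by hour 21, minus 3-hour gap → hour 18); final walkthrough (must start by hour 24). Taking the minimum, the lighting rig must finish by hour 15 and start by 15 − 9 = hour 6.

6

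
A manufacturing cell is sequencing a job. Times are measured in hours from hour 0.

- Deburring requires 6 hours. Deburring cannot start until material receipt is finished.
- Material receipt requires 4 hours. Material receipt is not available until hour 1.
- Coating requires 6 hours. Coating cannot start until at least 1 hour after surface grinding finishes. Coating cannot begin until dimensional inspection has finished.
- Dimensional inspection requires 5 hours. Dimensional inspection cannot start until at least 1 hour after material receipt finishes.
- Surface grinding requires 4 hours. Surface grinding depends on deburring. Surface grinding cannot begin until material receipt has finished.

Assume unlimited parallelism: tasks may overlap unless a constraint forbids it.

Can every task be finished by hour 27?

Yes

After its own release at hour 1, material receipt can start at hour 1 and finishes at hour 5.
Dimensional inspection waits on material receipt (finishes hour 5, plus 1-hour gap → hour 6), so it starts at hour 6 and finishes at 6 + 5 = hour 11.
Deburring cannot begin until material receipt (finishes hour 5). It runs from hour 5 to 5 + 6 = hour 11.
Surface grinding cannot start until deburring (finishes hour 11); material receipt (finishes hour 5). The controlling bound is hour 11, so surface grinding finishes at 11 + 4 = hour 15.
Coating cannot start until surface grinding (finishes hour 15, plus 1-hour gap → hour 16); dimensional inspection (finishes hour 11). The controlling bound is hour 16, so coating finishes at 16 + 6 = hour 22.
Every task is finished by hour 22, which is no later than the deadline of 27, so the schedule is feasible.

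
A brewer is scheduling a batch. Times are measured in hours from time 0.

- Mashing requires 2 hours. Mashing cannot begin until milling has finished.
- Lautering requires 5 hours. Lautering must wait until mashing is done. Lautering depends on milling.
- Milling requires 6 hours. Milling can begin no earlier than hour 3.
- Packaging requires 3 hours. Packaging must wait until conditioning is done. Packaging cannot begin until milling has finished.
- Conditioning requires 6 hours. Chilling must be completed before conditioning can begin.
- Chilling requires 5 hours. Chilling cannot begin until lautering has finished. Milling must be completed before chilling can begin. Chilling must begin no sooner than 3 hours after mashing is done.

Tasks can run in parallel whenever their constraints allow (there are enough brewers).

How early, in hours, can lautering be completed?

Milling waits on its own release at hour 3, so it starts at hour 3 and finishes at 3 + 6 = hour 9.
Mashing waits on milling (finishes hour 9), so it starts at hour 9 and finishes at 9 + 2 = hour 11.
Lautering has to wait for mashing (finishes hour 11); milling (finishes hour 9). The latest of these is hour 11, so lautering runs hour 11 to 11 + 5 = hour 16.

16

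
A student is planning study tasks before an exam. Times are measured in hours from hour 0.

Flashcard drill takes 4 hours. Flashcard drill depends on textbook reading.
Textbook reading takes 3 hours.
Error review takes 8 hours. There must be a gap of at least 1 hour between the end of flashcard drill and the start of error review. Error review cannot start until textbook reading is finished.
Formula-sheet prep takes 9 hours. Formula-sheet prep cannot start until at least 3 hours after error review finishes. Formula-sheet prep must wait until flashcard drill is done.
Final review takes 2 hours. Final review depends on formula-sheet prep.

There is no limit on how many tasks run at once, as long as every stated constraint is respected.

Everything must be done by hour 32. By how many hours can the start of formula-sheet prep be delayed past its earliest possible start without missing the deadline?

2

Textbook reading can start immediately at hour 0; it finishes at hour 3.
Flashcard drill waits on textbook reading (finishes hour 3), so it starts at hour 3 and finishes at 3 + 4 = hour 7.
For error review: flashcard drill (finishes hour 7, plus 1-hour gap → hour 8); textbook reading (finishes hour 3). Taking the maximum gives a start of hour 8, and it finishes at 8 + 8 = hour 16.
Formula-sheet prep cannot start until error review (finishes hour 16, plus 3-hour gap → hour 19); flashcard drill (finishes hour 7). The controlling bound is hour 19, so formula-sheet prep finishes at 19 + 9 = hour 28.

Working backward from the deadline:
Nothing follows final review; the deadline of hour 32 is its only limit. It must start by 32 − 2 = hour 30.
Formula-sheet prep feeds into final review (must start by hour 30); so formula-sheet prep must finish by hour 30 and therefore start by hour 21.
So formula-sheet prep can start as early as hour 19 and as late as hour 21, giving 21 − 19 = 2 hours of slack.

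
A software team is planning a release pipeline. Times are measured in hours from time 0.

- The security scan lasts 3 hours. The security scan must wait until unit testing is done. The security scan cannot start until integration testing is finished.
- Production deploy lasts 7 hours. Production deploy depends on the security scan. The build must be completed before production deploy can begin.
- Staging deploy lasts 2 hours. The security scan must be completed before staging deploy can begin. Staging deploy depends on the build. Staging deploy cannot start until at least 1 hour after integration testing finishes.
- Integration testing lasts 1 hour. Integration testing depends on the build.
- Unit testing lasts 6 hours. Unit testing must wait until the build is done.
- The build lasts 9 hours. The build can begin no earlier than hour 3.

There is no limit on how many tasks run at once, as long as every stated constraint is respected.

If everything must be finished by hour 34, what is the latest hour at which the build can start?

Nothing follows staging deploy; the deadline of hour 34 is its only limit. It must start by 34 − 2 = hour 32.
Nothing follows production deploy; the deadline of hour 34 is its only limit. It must start by 34 − 7 = hour 27.
The security scan feeds staging deploy (must start by hour 32); production deploy (must start by hour 27). Taking the minimum, the security scan must finish by hour 27 and start by 27 − 3 = hour 24.
Unit testing must finish before the security scan (must start by hour 24). With a 6-hour duration, unit testing must start by 24 − 6 = hour 18.
For integration testing: the security scan (must start by hour 24); staging deploy (must start by hour 32, minus 1-hour gap → hour 31). The most restrictive is hour 24; with a 1-hour duration, integration testing must start by hour 23.
The build has several dependents: unit testing (must start by hour 18); integration testing (must start by hour 23); staging deploy (must start by hour 32); production deploy (must start by hour 27). The earliest of those limits is hour 18, so the build must start by 18 − 9 = hour 9.

9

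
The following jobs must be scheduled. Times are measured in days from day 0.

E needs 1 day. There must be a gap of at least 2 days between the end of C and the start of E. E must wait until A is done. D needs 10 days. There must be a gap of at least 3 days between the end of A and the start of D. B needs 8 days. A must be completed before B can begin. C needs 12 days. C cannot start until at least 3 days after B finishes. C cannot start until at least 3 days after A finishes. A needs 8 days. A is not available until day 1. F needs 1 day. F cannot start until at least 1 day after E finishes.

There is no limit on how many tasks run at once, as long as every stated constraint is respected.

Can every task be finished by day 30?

After its own release at day 1, A can start at day 1 and finishes at day 9.
D waits on A (finishes day 9, plus 3-day gap → day 12), so it starts at day 12 and finishes at 12 + 10 = day 22.
B waits on A (finishes day 9), so it starts at day 9 and finishes at 9 + 8 = day 17.
C cannot start until B (finishes day 17, plus 3-day gap → day 20); A (finishes day 9, plus 3-day gap → day 12). The controlling bound is day 20, so C finishes at 20 + 12 = day 32.
E has to wait for C (finishes day 32, plus 2-day gap → day 34); A (finishes day 9). The latest of these is day 34, so E runs day 34 to 34 + 1 = day 35.
After E (finishes day 35, plus 1-day gap → day 36), F can start at day 36 and finishes at day 37.
The earliest everything can be done is day 37, which is after the deadline of 30, so it is not possible.

No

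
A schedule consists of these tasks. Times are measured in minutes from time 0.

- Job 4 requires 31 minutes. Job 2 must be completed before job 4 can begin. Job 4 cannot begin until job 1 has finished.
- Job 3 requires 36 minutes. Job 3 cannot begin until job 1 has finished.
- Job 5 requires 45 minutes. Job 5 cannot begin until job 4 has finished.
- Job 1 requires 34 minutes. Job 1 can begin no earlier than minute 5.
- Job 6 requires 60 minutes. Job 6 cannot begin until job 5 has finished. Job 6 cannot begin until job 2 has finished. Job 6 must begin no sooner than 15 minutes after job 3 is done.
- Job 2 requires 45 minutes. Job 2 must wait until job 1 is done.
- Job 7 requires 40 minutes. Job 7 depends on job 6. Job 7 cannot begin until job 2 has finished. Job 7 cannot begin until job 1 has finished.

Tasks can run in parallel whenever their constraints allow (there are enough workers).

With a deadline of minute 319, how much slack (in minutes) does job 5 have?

Job 1 waits on its own release at minute 5, so it starts at minute 5 and finishes at 5 + 34 = minute 39.
After job 1 (finishes minute 39), job 2 can start at minute 39 and finishes at minute 84.
Job 4 needs all of job 2 (finishes minute 84); job 1 (finishes minute 39). That puts its earliest start at minute 84; it finishes at 84 + 31 = minute 115.
Job 5 cannot begin until job 4 (finishes minute 115). It runs from minute 115 to 115 + 45 = minute 160.

Working backward from the deadline:
To finish by minute 319, job 7 (duration 40) must start no later than minute 279.
Job 6 has to be done before job 7 (must start by minute 279). That means finishing by minute 279, i.e. starting by 279 − 60 = minute 219.
Job 5 feeds into job 6 (must start by minute 219); so job 5 must finish by minute 219 and therefore start by minute 174.
So job 5 can start as early as minute 115 and as late as minute 174, giving 174 − 115 = 59 minutes of slack.

59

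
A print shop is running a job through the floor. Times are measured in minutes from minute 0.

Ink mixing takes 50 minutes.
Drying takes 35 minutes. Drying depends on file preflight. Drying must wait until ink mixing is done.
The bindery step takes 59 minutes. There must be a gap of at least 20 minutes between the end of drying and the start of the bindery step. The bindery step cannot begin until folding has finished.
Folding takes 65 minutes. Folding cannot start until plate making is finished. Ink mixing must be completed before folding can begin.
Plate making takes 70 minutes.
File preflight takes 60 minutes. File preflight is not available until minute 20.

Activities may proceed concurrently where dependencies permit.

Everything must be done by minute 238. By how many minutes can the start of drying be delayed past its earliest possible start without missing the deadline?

Ink mixing can start immediately at minute 0; it finishes at minute 50.
File preflight waits on its own release at minute 20, so it starts at minute 20 and finishes at 20 + 60 = minute 80.
For drying: file preflight (finishes minute 80); ink mixing (finishes minute 50). Taking the maximum gives a start of minute 80, and it finishes at 80 + 35 = minute 115.

Working backward from the deadline:
The bindery step has no dependents, so it just needs to finish by minute 238. Starting by 238 − 59 = minute 179 achieves that.
Since the bindery step (must start by minute 179, minus 20-minute gap → minute 159) depends on it, drying must finish by minute 159. Backing off its 35-minute duration gives a latest start of minute 124.
So drying can start as early as minute 80 and as late as minute 124, giving 124 − 80 = 44 minutes of slack.

44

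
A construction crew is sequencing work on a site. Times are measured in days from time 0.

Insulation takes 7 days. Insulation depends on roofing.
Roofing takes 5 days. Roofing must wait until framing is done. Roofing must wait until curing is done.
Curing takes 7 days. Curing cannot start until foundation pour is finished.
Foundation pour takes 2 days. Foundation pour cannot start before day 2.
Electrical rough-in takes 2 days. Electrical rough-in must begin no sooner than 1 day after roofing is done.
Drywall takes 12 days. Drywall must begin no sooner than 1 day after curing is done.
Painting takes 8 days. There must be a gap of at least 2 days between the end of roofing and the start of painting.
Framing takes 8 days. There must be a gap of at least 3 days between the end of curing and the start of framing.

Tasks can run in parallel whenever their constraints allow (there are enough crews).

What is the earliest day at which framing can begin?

Foundation pour cannot begin until its own release at day 2. It runs from day 2 to 2 + 2 = day 4.
After foundation pour (finishes day 4), curing can start at day 4 and finishes at day 11.
Framing waits on curing (finishes day 11, plus 3-day gap → day 14), so the earliest it can start is day 14.

14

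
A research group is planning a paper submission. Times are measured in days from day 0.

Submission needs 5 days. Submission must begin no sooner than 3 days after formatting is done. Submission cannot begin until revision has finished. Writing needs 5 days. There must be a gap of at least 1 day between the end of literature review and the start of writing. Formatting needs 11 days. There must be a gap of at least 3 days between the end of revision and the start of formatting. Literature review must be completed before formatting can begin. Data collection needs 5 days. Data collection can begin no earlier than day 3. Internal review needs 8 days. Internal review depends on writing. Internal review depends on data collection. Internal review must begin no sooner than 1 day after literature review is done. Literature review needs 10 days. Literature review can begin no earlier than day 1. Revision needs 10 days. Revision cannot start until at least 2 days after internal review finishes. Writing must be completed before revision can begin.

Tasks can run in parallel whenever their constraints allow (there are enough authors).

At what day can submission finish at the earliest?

Data collection waits on its own release at day 3, so it starts at day 3 and finishes at 3 + 5 = day 8.
Literature review waits on its own release at day 1, so it starts at day 1 and finishes at 1 + 10 = day 11.
Writing cannot begin until literature review (finishes day 11, plus 1-day gap → day 12). It runs from day 12 to 12 + 5 = day 17.
Internal review has to wait for writing (finishes day 17); data collection (finishes day 8); literature review (finishes day 11, plus 1-day gap → day 12). The latest of these is day 17, so internal review runs day 17 to 17 + 8 = day 25.
Revision needs all of internal review (finishes day 25, plus 2-day gap → day 27); writing (finishes day 17). That puts its earliest start at day 27; it finishes at 27 + 10 = day 37.
For formatting: revision (finishes day 37, plus 3-day gap → day 40); literature review (finishes day 11). Taking the maximum gives a start of day 40, and it finishes at 40 + 11 = day 51.
Submission needs all of formatting (finishes day 51, plus 3-day gap → day 54); revision (finishes day 37). That puts its earliest start at day 54; it finishes at 54 + 5 = day 59.

59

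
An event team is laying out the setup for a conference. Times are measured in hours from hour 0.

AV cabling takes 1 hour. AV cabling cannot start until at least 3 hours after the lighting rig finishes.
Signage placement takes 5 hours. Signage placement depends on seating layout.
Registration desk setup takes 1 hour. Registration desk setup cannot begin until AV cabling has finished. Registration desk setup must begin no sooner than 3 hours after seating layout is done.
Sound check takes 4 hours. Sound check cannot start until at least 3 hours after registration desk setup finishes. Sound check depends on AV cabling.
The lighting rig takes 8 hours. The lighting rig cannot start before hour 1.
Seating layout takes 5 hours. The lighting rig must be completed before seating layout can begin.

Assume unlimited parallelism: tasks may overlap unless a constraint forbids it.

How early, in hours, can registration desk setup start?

The lighting rig waits on its own release at hour 1, so it starts at hour 1 and finishes at 1 + 8 = hour 9.
Seating layout waits on the lighting rig (finishes hour 9), so it starts at hour 9 and finishes at 9 + 5 = hour 14.
AV cabling cannot begin until the lighting rig (finishes hour 9, plus 3-hour gap → hour 12). It runs from hour 12 to 12 + 1 = hour 13.
Registration desk setup waits on AV cabling (finishes hour 13); seating layout (finishes hour 14, plus 3-hour gap → hour 17). The latest of these is hour 17, which is the earliest registration desk setup can start.

17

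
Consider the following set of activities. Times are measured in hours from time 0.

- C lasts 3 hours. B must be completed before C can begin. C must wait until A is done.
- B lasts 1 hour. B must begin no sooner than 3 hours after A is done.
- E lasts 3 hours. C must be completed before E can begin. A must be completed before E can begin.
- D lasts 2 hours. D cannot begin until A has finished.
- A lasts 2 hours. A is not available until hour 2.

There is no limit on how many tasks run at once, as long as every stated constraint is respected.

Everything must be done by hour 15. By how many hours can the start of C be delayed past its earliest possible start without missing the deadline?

1

A cannot begin until its own release at hour 2. It runs from hour 2 to 2 + 2 = hour 4.
B cannot begin until A (finishes hour 4, plus 3-hour gap → hour 7). It runs from hour 7 to 7 + 1 = hour 8.
C cannot start until B (finishes hour 8); A (finishes hour 4). The controlling bound is hour 8, so C finishes at 8 + 3 = hour 11.

Working backward from the deadline:
Nothing follows E; the deadline of hour 15 is its only limit. It must start by 15 − 3 = hour 12.
C feeds into E (must start by hour 12); so C must finish by hour 12 and therefore start by hour 9.
So C can start as early as hour 8 and as late as hour 9, giving 9 − 8 = 1 hour of slack.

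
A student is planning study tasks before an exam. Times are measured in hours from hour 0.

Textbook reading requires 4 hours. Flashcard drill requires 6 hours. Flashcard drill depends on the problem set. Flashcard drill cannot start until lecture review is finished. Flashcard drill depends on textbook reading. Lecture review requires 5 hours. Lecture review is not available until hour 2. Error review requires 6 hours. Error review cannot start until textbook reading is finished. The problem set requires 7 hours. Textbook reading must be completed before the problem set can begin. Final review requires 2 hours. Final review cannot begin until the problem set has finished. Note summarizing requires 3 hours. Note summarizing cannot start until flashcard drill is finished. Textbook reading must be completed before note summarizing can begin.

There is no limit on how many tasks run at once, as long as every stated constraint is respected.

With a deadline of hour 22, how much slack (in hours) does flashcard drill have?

After its own release at hour 2, lecture review can start at hour 2 and finishes at hour 7.
Textbook reading can start immediately at hour 0; it finishes at hour 4.
The problem set waits on textbook reading (finishes hour 4), so it starts at hour 4 and finishes at 4 + 7 = hour 11.
Flashcard drill cannot start until the problem set (finishes hour 11); lecture review (finishes hour 7); textbook reading (finishes hour 4). The controlling bound is hour 11, so flashcard drill finishes at 11 + 6 = hour 17.

Working backward from the deadline:
To finish by hour 22, note summarizing (duration 3) must start no later than hour 19.
Flashcard drill feeds into note summarizing (must start by hour 19); so flashcard drill must finish by hour 19 and therefore start by hour 13.
So flashcard drill can start as early as hour 11 and as late as hour 13, giving 13 − 11 = 2 hours of slack.

2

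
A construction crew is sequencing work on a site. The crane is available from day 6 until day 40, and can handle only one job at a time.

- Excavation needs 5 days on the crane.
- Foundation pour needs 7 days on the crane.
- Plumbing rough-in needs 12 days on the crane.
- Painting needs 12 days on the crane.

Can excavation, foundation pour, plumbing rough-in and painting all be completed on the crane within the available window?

The crane window is 40 − 6 = 34 days.
Running back to back, the jobs need 5 + 7 + 12 + 12 = 36 days on the crane.
Since 36 > 34, they cannot all fit.

No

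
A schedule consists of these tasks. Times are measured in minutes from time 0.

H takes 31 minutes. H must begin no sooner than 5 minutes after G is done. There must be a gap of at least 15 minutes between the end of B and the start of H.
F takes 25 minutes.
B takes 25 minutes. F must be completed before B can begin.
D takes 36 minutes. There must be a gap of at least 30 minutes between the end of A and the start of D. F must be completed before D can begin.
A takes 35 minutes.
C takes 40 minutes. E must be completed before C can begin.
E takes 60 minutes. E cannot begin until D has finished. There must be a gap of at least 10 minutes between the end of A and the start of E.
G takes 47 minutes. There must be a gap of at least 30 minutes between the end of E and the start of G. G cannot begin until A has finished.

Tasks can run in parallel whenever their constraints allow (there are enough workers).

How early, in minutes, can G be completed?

238

Nothing blocks F, so it runs from minute 0 to minute 25.
A has no prerequisites, so it starts at minute 0 and finishes at minute 35.
D cannot start until A (finishes minute 35, plus 30-minute gap → minute 65); F (finishes minute 25). The controlling bound is minute 65, so D finishes at 65 + 36 = minute 101.
For E: D (finishes minute 101); A (finishes minute 35, plus 10-minute gap → minute 45). Taking the maximum gives a start of minute 101, and it finishes at 101 + 60 = minute 161.
For G: E (finishes minute 161, plus 30-minute gap → minute 191); A (finishes minute 35). Taking the maximum gives a start of minute 191, and it finishes at 191 + 47 = minute 238.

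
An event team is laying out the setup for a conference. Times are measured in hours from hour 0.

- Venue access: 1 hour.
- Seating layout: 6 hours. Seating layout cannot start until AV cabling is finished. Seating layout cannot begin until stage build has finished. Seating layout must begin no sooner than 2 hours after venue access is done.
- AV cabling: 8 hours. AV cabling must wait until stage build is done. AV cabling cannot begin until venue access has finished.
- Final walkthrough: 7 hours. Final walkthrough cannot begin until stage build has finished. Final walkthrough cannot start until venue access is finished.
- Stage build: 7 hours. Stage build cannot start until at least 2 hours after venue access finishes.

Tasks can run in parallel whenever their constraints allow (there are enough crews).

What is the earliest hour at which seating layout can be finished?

24

Venue access has no prerequisites, so it starts at hour 0 and finishes at hour 1.
Stage build cannot begin until venue access (finishes hour 1, plus 2-hour gap → hour 3). It runs from hour 3 to 3 + 7 = hour 10.
AV cabling cannot start until stage build (finishes hour 10); venue access (finishes hour 1). The controlling bound is hour 10, so AV cabling finishes at 10 + 8 = hour 18.
Seating layout needs all of AV cabling (finishes hour 18); stage build (finishes hour 10); venue access (finishes hour 1, plus 2-hour gap → hour 3). That puts its earliest start at hour 18; it finishes at 18 + 6 = hour 24.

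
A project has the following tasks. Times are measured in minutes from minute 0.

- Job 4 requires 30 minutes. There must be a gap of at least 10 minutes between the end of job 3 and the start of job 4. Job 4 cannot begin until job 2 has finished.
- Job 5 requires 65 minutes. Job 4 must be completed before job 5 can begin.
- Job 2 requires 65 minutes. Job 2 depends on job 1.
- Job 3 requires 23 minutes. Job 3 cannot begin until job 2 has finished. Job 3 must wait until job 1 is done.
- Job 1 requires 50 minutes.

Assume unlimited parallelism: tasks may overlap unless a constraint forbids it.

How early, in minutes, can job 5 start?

Job 1 can start immediately at minute 0; it finishes at minute 50.
Job 2 waits on job 1 (finishes minute 50), so it starts at minute 50 and finishes at 50 + 65 = minute 115.
Job 3 has to wait for job 2 (finishes minute 115); job 1 (finishes minute 50). The latest of these is minute 115, so job 3 runs minute 115 to 115 + 23 = minute 138.
For job 4: job 3 (finishes minute 138, plus 10-minute gap → minute 148); job 2 (finishes minute 115). Taking the maximum gives a start of minute 148, and it finishes at 148 + 30 = minute 178.
Job 5 waits on job 4 (finishes minute 178), so the earliest it can start is minute 178.

178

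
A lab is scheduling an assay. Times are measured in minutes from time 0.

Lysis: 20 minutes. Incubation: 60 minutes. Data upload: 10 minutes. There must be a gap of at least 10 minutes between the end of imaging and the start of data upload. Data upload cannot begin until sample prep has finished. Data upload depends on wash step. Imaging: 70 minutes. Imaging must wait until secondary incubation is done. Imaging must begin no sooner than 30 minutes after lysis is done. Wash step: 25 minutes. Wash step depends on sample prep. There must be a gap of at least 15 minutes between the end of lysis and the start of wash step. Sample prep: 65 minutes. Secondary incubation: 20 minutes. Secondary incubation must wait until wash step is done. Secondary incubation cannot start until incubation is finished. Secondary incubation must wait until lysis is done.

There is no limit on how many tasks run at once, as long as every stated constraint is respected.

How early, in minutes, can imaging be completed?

Incubation can start immediately at minute 0; it finishes at minute 60.
Lysis can start immediately at minute 0; it finishes at minute 20.
Sample prep has no prerequisites, so it starts at minute 0 and finishes at minute 65.
For wash step: sample prep (finishes minute 65); lysis (finishes minute 20, plus 15-minute gap → minute 35). Taking the maximum gives a start of minute 65, and it finishes at 65 + 25 = minute 90.
Secondary incubation needs all of wash step (finishes minute 90); incubation (finishes minute 60); lysis (finishes minute 20). That puts its earliest start at minute 90; it finishes at 90 + 20 = minute 110.
Imaging needs all of secondary incubation (finishes minute 110); lysis (finishes minute 20, plus 30-minute gap → minute 50). That puts its earliest start at minute 110; it finishes at 110 + 70 = minute 180.

180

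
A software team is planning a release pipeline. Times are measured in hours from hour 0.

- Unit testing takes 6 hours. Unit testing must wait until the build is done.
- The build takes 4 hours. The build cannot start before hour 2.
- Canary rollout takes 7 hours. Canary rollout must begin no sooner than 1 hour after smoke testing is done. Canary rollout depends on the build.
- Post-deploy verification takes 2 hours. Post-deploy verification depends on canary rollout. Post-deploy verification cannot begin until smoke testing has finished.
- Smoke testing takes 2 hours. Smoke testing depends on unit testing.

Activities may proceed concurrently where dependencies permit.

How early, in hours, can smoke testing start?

The build cannot begin until its own release at hour 2. It runs from hour 2 to 2 + 4 = hour 6.
After the build (finishes hour 6), unit testing can start at hour 6 and finishes at hour 12.
Smoke testing waits on unit testing (finishes hour 12), so the earliest it can start is hour 12.

12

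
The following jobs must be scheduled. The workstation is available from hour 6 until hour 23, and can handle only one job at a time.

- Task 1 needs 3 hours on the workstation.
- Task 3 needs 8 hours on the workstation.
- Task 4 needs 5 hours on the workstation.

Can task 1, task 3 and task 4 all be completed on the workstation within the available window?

Yes

The workstation window is 23 − 6 = 17 hours.
Running back to back, the jobs need 3 + 8 + 5 = 16 hours on the workstation.
Since 16 ≤ 17, they fit within the window.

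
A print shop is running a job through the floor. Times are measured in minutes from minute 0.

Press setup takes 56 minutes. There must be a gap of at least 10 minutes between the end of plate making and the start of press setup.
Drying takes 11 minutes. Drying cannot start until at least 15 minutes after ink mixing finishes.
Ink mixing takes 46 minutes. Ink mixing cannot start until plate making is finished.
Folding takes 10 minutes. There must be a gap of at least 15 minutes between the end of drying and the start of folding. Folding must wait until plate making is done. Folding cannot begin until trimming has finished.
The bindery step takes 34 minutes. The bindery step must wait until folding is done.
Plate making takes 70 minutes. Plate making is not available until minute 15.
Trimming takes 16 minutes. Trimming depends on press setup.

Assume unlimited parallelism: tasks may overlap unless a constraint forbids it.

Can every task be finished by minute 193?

Plate making cannot begin until its own release at minute 15. It runs from minute 15 to 15 + 70 = minute 85.
Press setup waits on plate making (finishes minute 85, plus 10-minute gap → minute 95), so it starts at minute 95 and finishes at 95 + 56 = minute 151.
Trimming waits on press setup (finishes minute 151), so it starts at minute 151 and finishes at 151 + 16 = minute 167.
Ink mixing waits on plate making (finishes minute 85), so it starts at minute 85 and finishes at 85 + 46 = minute 131.
After ink mixing (finishes minute 131, plus 15-minute gap → minute 146), drying can start at minute 146 and finishes at minute 157.
Folding cannot start until drying (finishes minute 157, plus 15-minute gap → minute 172); plate making (finishes minute 85); trimming (finishes minute 167). The controlling bound is minute 172, so folding finishes at 172 + 10 = minute 182.
After folding (finishes minute 182), the bindery step can start at minute 182 and finishes at minute 216.
The earliest everything can be done is minute 216, which is after the deadline of 193, so it is not possible.

No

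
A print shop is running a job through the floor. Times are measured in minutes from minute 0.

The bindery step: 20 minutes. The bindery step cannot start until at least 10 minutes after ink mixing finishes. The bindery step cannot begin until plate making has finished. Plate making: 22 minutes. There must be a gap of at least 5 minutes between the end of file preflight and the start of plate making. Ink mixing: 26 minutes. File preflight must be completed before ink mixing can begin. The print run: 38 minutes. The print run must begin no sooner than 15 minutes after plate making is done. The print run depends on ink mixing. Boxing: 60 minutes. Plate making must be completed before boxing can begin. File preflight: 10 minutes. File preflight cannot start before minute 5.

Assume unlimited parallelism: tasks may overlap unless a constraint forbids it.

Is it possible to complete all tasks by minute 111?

File preflight cannot begin until its own release at minute 5. It runs from minute 5 to 5 + 10 = minute 15.
Ink mixing waits on file preflight (finishes minute 15), so it starts at minute 15 and finishes at 15 + 26 = minute 41.
Plate making waits on file preflight (finishes minute 15, plus 5-minute gap → minute 20), so it starts at minute 20 and finishes at 20 + 22 = minute 42.
Boxing cannot begin until plate making (finishes minute 42). It runs from minute 42 to 42 + 60 = minute 102.
For the bindery step: ink mixing (finishes minute 41, plus 10-minute gap → minute 51); plate making (finishes minute 42). Taking the maximum gives a start of minute 51, and it finishes at 51 + 20 = minute 71.
The print run has to wait for plate making (finishes minute 42, plus 15-minute gap → minute 57); ink mixing (finishes minute 41). The latest of these is minute 57, so the print run runs minute 57 to 57 + 38 = minute 95.
Every task is finished by minute 102, which is no later than the deadline of 111, so the schedule is feasible.

Yes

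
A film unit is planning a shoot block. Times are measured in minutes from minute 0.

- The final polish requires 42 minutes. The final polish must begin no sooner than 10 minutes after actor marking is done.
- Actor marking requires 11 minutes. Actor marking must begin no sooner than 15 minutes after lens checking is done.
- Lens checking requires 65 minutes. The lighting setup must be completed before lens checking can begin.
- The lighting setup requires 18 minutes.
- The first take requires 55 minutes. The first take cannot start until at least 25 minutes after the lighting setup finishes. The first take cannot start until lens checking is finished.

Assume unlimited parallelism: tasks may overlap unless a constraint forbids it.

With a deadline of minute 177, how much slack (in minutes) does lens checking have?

Nothing blocks the lighting setup, so it runs from minute 0 to minute 18.
After the lighting setup (finishes minute 18), lens checking can start at minute 18 and finishes at minute 83.

Working backward from the deadline:
Nothing follows the final polish; the deadline of minute 177 is its only limit. It must start by 177 − 42 = minute 135.
Actor marking must finish before the final polish (must start by minute 135, minus 10-minute gap → minute 125). With an 11-minute duration, actor marking must start by 125 − 11 = minute 114.
The first take has no dependents, so it just needs to finish by minute 177. Starting by 177 − 55 = minute 122 achieves that.
Lens checking feeds actor marking (must start by minute 114, minus 15-minute gap → minute 99); the first take (must start by minute 122). Taking the minimum, lens checking must finish by minute 99 and start by 99 − 65 = minute 34.
So lens checking can start as early as minute 18 and as late as minute 34, giving 34 − 18 = 16 minutes of slack.

16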